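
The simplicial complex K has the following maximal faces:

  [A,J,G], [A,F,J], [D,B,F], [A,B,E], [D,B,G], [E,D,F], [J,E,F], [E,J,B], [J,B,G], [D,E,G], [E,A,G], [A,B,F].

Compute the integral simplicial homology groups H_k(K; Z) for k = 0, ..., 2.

H_0 ≅ Z,  H_1 ≅ Z/2Z,  H_2 = 0.

Fix the vertex order A < B < D < E < F < G < J and write every simplex with vertices in increasing order. Then dim K = 2 and the simplices of K are:

  0-simplices (7): A, B, D, E, F, G, J
  1-simplices (18): AB, AE, AF, AG, AJ, BD, BE, BF, BG, BJ, DE, DF, DG, EF, EG, EJ, FJ, GJ
  2-simplices (12): ABE, ABF, AEG, AFJ, AGJ, BDF, BDG, BEJ, BGJ, DEF, DEG, EFJ

so the chain groups are C_0 ≅ Z^7, C_1 ≅ Z^18, C_2 ≅ Z^12.

The boundary map ∂_1: C_1 → C_0 is given by ∂[p,q] = [q] − [p].
This gives a 7×18 integer matrix of rank 6; reducing to Smith normal form yields diagonal entries (1,1,1,1,1,1).

Boundary ∂_2: C_2 → C_1 maps a triangle to the signed sum of its edges. For instance
  ∂EFJ = FJ − EJ + EF,
  ∂DEF = EF − DF + DE.
The 18×12 boundary matrix has rank 12 and Smith normal form diag(1,1,1,1,1,1,1,1,1,1,1,2).

Reading off H_k = ker ∂_k / im ∂_{k+1}:

  H_0: rank C_0 − rank ∂_1 = 7 − 6 = 1, and the invariant factors of ∂_1 are all 1, so H_0 = Z.
  H_1: rank ker ∂_1 − rank ∂_2 = (18 − 6) − 12 = 0, and ∂_2 has invariant factor 2 > 1, so H_1 = Z/2Z.
  H_2: rank ker ∂_2 − rank ∂_3 = (12 − 12) − 0 = 0, and there is no ∂_3, so H_2 = 0.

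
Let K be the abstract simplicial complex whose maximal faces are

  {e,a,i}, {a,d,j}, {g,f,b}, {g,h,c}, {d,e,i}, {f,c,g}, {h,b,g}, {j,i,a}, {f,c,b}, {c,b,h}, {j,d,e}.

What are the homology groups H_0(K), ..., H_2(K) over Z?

Fix the vertex order a < b < c < d < e < f < g < h < i < j and write every simplex with vertices in increasing order. Then dim K = 2 and the simplices of K are:

  0-simplices (10): a, b, c, d, e, f, g, h, i, j
  1-simplices (19): ad, ae, ai, aj, bc, bf, bg, bh, cf, cg, ch, de, di, dj, ei, ej, fg, gh, ij
  2-simplices (11): adj, aei, aij, bcf, bch, bfg, bgh, cfg, cgh, dei, dej

so the chain groups are C_0 ≅ Z^10, C_1 ≅ Z^19, C_2 ≅ Z^11.

The boundary map ∂_1: C_1 → C_0 sends each edge [p,q] (with p < q) to q − p.
The 10×19 boundary matrix has rank 8 and Smith normal form diag(1,1,1,1,1,1,1,1).

The boundary map ∂_2: C_2 → C_1 maps a triangle to the signed sum of its edges. For instance
  ∂dei = ei − di + de,
  ∂bfg = fg − bg + bf.
This gives a 19×11 integer matrix of rank 10; reducing to Smith normal form yields diagonal entries (1,1,1,1,1,1,1,1,1,1).

Now H_k = ker ∂_k / im ∂_{k+1}, so:

  H_0: rank C_0 − rank ∂_1 = 10 − 8 = 2, and the invariant factors of ∂_1 are all 1, so H_0 ≅ Z^2.
  H_1: rank ker ∂_1 − rank ∂_2 = (19 − 8) − 10 = 1, and the invariant factors of ∂_2 are all 1, so H_1 ≅ Z.
  H_2: rank ker ∂_2 − rank ∂_3 = (11 − 10) − 0 = 1, and there is no ∂_3, so H_2 ≅ Z.

H_0 ≅ Z^2,  H_1 ≅ Z,  H_2 ≅ Z.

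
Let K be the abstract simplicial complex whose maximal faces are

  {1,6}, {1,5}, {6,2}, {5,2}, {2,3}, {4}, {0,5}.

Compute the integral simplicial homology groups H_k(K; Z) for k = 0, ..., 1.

We work with the vertex ordering 0 < 1 < 2 < 3 < 4 < 5 < 6. The simplices of K, each written with vertices in increasing order, are:

  0-simplices (7): [0], [1], [2], [3], [4], [5], [6]
  1-simplices (6): [0,5], [1,5], [1,6], [2,3], [2,5], [2,6]

giving chain groups C_0 ≅ Z^7, C_1 ≅ Z^6.

Boundary ∂_1: C_1 → C_0 maps an edge to its endpoints' difference, ∂[p,q] = q − p. For instance
  ∂[2,6] = [6] − [2].
This gives a 7×6 integer matrix of rank 5; reducing to Smith normal form yields diagonal entries (1,1,1,1,1).

Computing H_k = (kernel of ∂_k) / (image of ∂_{k+1}):

  H_0: rank C_0 − rank ∂_1 = 7 − 5 = 2, and the invariant factors of ∂_1 are all 1, so H_0 = Z^2.
  H_1: rank ker ∂_1 − rank ∂_2 = (6 − 5) − 0 = 1, and there is no ∂_2, so H_1 = Z.

As a check, the Euler characteristic is 7 − 6 = 1, which agrees with 2 − 1 = 1.

H_0 = Z^2,  H_1 = Z.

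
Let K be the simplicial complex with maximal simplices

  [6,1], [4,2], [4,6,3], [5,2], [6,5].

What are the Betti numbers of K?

b_0 = 1, b_1 = 1, b_2 = 0.

Fix the vertex order 1 < 2 < 3 < 4 < 5 < 6 and write every simplex with vertices in increasing order. Then dim K = 2 and the simplices of K are:

  0-simplices (6): [1], [2], [3], [4], [5], [6]
  1-simplices (7): [1,6], [2,4], [2,5], [3,4], [3,6], [4,6], [5,6]
  2-simplices (1): [3,4,6]

so the chain groups are C_0 ≅ Z^6, C_1 ≅ Z^7, C_2 ≅ Z^1.

The boundary map ∂_1: C_1 → C_0 is given by ∂[p,q] = [q] − [p]. For instance
  ∂[4,6] = [6] − [4].
As a 6×7 matrix over Z this has rank 5, with invariant factors (1,1,1,1,1).

∂_2: C_2 → C_1 maps a triangle to the signed sum of its edges. For instance
  ∂[3,4,6] = [4,6] − [3,6] + [3,4].
The 7×1 boundary matrix has rank 1 and Smith normal form diag(1).

From H_k ≅ ker(∂_k) / im(∂_{k+1}) we obtain:

  H_0: rank C_0 − rank ∂_1 = 6 − 5 = 1, and the invariant factors of ∂_1 are all 1, so H_0 ≅ Z.
  H_1: rank ker ∂_1 − rank ∂_2 = (7 − 5) − 1 = 1, and the invariant factors of ∂_2 are all 1, so H_1 ≅ Z.
  H_2: rank ker ∂_2 − rank ∂_3 = (1 − 1) − 0 = 0, and there is no ∂_3, so H_2 ≅ 0.

As a check, the Euler characteristic is 6 − 7 + 1 = 0, which agrees with 1 − 1 + 0 = 0.

Hence the Betti numbers are b_0 = 1, b_1 = 1, b_2 = 0.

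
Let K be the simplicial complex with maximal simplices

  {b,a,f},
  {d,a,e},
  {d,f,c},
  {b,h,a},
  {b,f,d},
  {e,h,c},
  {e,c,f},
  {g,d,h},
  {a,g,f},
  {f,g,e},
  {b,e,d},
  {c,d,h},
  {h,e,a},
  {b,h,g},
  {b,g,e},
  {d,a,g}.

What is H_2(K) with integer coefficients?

Order the vertices as a < b < c < d < e < f < g < h. Listing each simplex with vertices in this order, K has dimension 2 with simplices:

  0-simplices (8): a, b, c, d, e, f, g, h
  1-simplices (24): ab, ad, ae, af, ag, ah, bd, be, bf, bg, bh, cd, ce, cf, ch, de, df, dg, dh, ef, eg, eh, fg, gh
  2-simplices (16): abf, abh, ade, adg, aeh, afg, bde, bdf, beg, bgh, cdf, cdh, cef, ceh, dgh, efg

so the chain groups are C_0 ≅ Z^8, C_1 ≅ Z^24, C_2 ≅ Z^16.

Boundary ∂_1: C_1 → C_0 sends each edge [p,q] (with p < q) to q − p. For instance
  ∂ag = g − a.
This gives a 8×24 integer matrix of rank 7; reducing to Smith normal form yields diagonal entries (1,1,1,1,1,1,1).

The boundary map ∂_2: C_2 → C_1 maps a triangle to the signed sum of its edges. For instance
  ∂afg = fg − ag + af,
  ∂adg = dg − ag + ad.
The resulting 24×16 matrix has rank 15, and its Smith normal form has invariant factors (1,1,1,1,1,1,1,1,1,1,1,1,1,1,1).

Reading off H_k = ker ∂_k / im ∂_{k+1}:

  H_2: rank ker ∂_2 − rank ∂_3 = (16 − 15) − 0 = 1, and there is no ∂_3, so H_2 ≅ Z.

H_2 ≅ Z.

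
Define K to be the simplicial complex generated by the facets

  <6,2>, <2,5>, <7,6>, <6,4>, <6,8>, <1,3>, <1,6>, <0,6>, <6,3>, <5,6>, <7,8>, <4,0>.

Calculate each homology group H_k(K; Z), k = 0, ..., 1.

Order the vertices as 0 < 1 < 2 < 3 < 4 < 5 < 6 < 7 < 8. Listing each simplex with vertices in this order, K has dimension 1 with simplices:

  0-simplices (9): [0], [1], [2], [3], [4], [5], [6], [7], [8]
  1-simplices (12): [0,4], [0,6], [1,3], [1,6], [2,5], [2,6], [3,6], [4,6], [5,6], [6,7], [6,8], [7,8]

so the chain groups are C_0 ≅ Z^9, C_1 ≅ Z^12.

∂_1: C_1 → C_0 is given by ∂[p,q] = [q] − [p]. For instance
  ∂[0,6] = [6] − [0].
The 9×12 boundary matrix has rank 8 and Smith normal form diag(1,1,1,1,1,1,1,1).

Reading off H_k = ker ∂_k / im ∂_{k+1}:

  H_0: rank C_0 − rank ∂_1 = 9 − 8 = 1, and the invariant factors of ∂_1 are all 1, so H_0 ≅ Z.
  H_1: rank ker ∂_1 − rank ∂_2 = (12 − 8) − 0 = 4, and there is no ∂_2, so H_1 ≅ Z^4.

As a check, the Euler characteristic is 9 − 12 = -3, which agrees with 1 − 4 = -3.

H_0 = Z,  H_1 = Z^4.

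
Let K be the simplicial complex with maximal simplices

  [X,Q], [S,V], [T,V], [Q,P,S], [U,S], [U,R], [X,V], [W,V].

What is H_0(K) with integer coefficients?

Order the vertices as P < Q < R < S < T < U < V < W < X. Listing each simplex with vertices in this order, K has dimension 2 with simplices:

  0-simplices (9): P, Q, R, S, T, U, V, W, X
  1-simplices (10): PQ, PS, QS, QX, RU, SU, SV, TV, VW, VX
  2-simplices (1): PQS

so the chain groups are C_0 ≅ Z^9, C_1 ≅ Z^10, C_2 ≅ Z^1.

∂_1: C_1 → C_0 maps an edge to its endpoints' difference, ∂[p,q] = q − p. For instance
  ∂SU = U − S.
As a 9×10 matrix over Z this has rank 8, with invariant factors (1,1,1,1,1,1,1,1).

∂_2: C_2 → C_1 sends each 2-simplex [p,q,r] to [q,r] − [p,r] + [p,q]. For instance
  ∂PQS = QS − PS + PQ.
This gives a 10×1 integer matrix of rank 1; reducing to Smith normal form yields diagonal entries (1).

From H_k ≅ ker(∂_k) / im(∂_{k+1}) we obtain:

  H_0: rank C_0 − rank ∂_1 = 9 − 8 = 1, and the invariant factors of ∂_1 are all 1, so H_0 ≅ Z.

H_0 = Z.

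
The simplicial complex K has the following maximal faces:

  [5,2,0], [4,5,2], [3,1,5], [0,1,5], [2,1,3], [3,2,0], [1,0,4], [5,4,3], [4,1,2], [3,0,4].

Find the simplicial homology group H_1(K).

K has 6 vertices, 15 edges, 10 triangles.
rank ∂_1 = 5, rank ∂_2 = 10 ⇒ b_1 = 15 − 5 − 10 = 0; ∂_2 has invariant factor(s) [2] giving torsion. So H_1 = Z/2.

H_1 = Z/2.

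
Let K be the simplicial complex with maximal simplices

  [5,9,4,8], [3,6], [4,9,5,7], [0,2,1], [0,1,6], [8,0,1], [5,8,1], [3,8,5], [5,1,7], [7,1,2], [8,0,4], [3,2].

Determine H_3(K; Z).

H_3 ≅ 0.

Fix the vertex order 0 < 1 < 2 < 3 < 4 < 5 < 6 < 7 < 8 < 9 and write every simplex with vertices in increasing order. Then dim K = 3 and the simplices of K are:

  0-simplices (10): [0], [1], [2], [3], [4], [5], [6], [7], [8], [9]
  1-simplices (24): (24 of them)
  2-simplices (15): [0,1,2], [0,1,6], [0,1,8], [0,4,8], [1,2,7], [1,5,7], [1,5,8], [3,5,8], [4,5,7], [4,5,8], [4,5,9], [4,7,9], [4,8,9], [5,7,9], [5,8,9]
  3-simplices (2): [4,5,7,9], [4,5,8,9]

Hence C_0 ≅ Z^10, C_1 ≅ Z^24, C_2 ≅ Z^15, C_3 ≅ Z^2.

The boundary map ∂_1: C_1 → C_0 is given by ∂[p,q] = [q] − [p].
This gives a 10×24 integer matrix of rank 9; reducing to Smith normal form yields diagonal entries (1,1,1,1,1,1,1,1,1).

∂_2: C_2 → C_1 sends each 2-simplex [p,q,r] to [q,r] − [p,r] + [p,q]. For instance
  ∂[0,1,6] = [1,6] − [0,6] + [0,1],
  ∂[4,5,9] = [5,9] − [4,9] + [4,5].
As a 24×15 matrix over Z this has rank 13, with invariant factors (1,1,1,1,1,1,1,1,1,1,1,1,1).

The boundary map ∂_3: C_3 → C_2 sends each 3-simplex σ to the alternating sum Σ_i (−1)^i (σ with its i-th vertex removed). For instance
  ∂[4,5,8,9] = [5,8,9] − [4,8,9] + [4,5,9] − [4,5,8],
  ∂[4,5,7,9] = [5,7,9] − [4,7,9] + [4,5,9] − [4,5,7].
The 15×2 boundary matrix has rank 2 and Smith normal form diag(1,1).

Computing H_k = (kernel of ∂_k) / (image of ∂_{k+1}):

  H_3: rank ker ∂_3 − rank ∂_4 = (2 − 2) − 0 = 0, and there is no ∂_4, so H_3 ≅ 0.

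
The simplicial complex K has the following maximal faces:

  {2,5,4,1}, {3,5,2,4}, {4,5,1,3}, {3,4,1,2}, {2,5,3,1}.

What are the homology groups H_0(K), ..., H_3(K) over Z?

We work with the vertex ordering 1 < 2 < 3 < 4 < 5. The simplices of K, each written with vertices in increasing order, are:

  0-simplices (5): [1], [2], [3], [4], [5]
  1-simplices (10): [1,2], [1,3], [1,4], [1,5], [2,3], [2,4], [2,5], [3,4], [3,5], [4,5]
  2-simplices (10): [1,2,3], [1,2,4], [1,2,5], [1,3,4], [1,3,5], [1,4,5], [2,3,4], [2,3,5], [2,4,5], [3,4,5]
  3-simplices (5): [1,2,3,4], [1,2,3,5], [1,2,4,5], [1,3,4,5], [2,3,4,5]

so the chain groups are C_0 ≅ Z^5, C_1 ≅ Z^10, C_2 ≅ Z^10, C_3 ≅ Z^5.

∂_1: C_1 → C_0 is given by ∂[p,q] = [q] − [p]. For instance
  ∂[2,5] = [5] − [2].
This gives a 5×10 integer matrix of rank 4; reducing to Smith normal form yields diagonal entries (1,1,1,1).

∂_2: C_2 → C_1 acts by ∂[p,q,r] = [q,r] − [p,r] + [p,q]. For instance
  ∂[2,4,5] = [4,5] − [2,5] + [2,4],
  ∂[1,2,5] = [2,5] − [1,5] + [1,2].
This gives a 10×10 integer matrix of rank 6; reducing to Smith normal form yields diagonal entries (1,1,1,1,1,1).

Boundary ∂_3: C_3 → C_2 sends each 3-simplex σ to the alternating sum Σ_i (−1)^i (σ with its i-th vertex removed). For instance
  ∂[1,2,3,5] = [2,3,5] − [1,3,5] + [1,2,5] − [1,2,3],
  ∂[2,3,4,5] = [3,4,5] − [2,4,5] + [2,3,5] − [2,3,4].
This gives a 10×5 integer matrix of rank 4; reducing to Smith normal form yields diagonal entries (1,1,1,1).

From H_k ≅ ker(∂_k) / im(∂_{k+1}) we obtain:

  H_0: rank C_0 − rank ∂_1 = 5 − 4 = 1, and the invariant factors of ∂_1 are all 1, so H_0 = Z.
  H_1: rank ker ∂_1 − rank ∂_2 = (10 − 4) − 6 = 0, and the invariant factors of ∂_2 are all 1, so H_1 = 0.
  H_2: rank ker ∂_2 − rank ∂_3 = (10 − 6) − 4 = 0, and the invariant factors of ∂_3 are all 1, so H_2 = 0.
  H_3: rank ker ∂_3 − rank ∂_4 = (5 − 4) − 0 = 1, and there is no ∂_4, so H_3 = Z.

As a check, the Euler characteristic is 5 − 10 + 10 − 5 = 0, which agrees with 1 − 0 + 0 − 1 = 0.
(K is a triangulation of the 3-sphere S^3.)

H_0 ≅ Z,  H_1 = 0,  H_2 = 0,  H_3 ≅ Z.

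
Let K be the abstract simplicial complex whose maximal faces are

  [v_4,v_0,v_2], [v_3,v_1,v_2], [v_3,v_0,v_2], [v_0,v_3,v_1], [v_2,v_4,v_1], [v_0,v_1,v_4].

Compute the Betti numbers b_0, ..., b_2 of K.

b_0 = 1, b_1 = 0, b_2 = 1.

K has 5 vertices, 9 edges, 6 triangles.
rank ∂_0 = 0, rank ∂_1 = 4 ⇒ b_0 = 5 − 0 − 4 = 1; all invariant factors of ∂_1 are 1 so no torsion. So H_0 ≅ Z.
rank ∂_1 = 4, rank ∂_2 = 5 ⇒ b_1 = 9 − 4 − 5 = 0; all invariant factors of ∂_2 are 1 so no torsion. So H_1 ≅ 0.
rank ∂_2 = 5, rank ∂_3 = 0 ⇒ b_2 = 6 − 5 − 0 = 1. So H_2 ≅ Z.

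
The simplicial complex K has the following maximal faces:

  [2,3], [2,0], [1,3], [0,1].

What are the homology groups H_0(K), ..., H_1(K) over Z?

H_0 ≅ Z,  H_1 ≅ Z.

K has 4 vertices, 4 edges.
rank ∂_0 = 0, rank ∂_1 = 3 ⇒ b_0 = 4 − 0 − 3 = 1; all invariant factors of ∂_1 are 1 so no torsion. So H_0 ≅ Z.
rank ∂_1 = 3, rank ∂_2 = 0 ⇒ b_1 = 4 − 3 − 0 = 1. So H_1 ≅ Z.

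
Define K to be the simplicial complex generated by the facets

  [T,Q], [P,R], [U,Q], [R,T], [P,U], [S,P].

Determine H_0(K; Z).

H_0 ≅ Z.

Order the vertices as P < Q < R < S < T < U. Listing each simplex with vertices in this order, K has dimension 1 with simplices:

  0-simplices (6): P, Q, R, S, T, U
  1-simplices (6): PR, PS, PU, QT, QU, RT

giving chain groups C_0 ≅ Z^6, C_1 ≅ Z^6.

The boundary map ∂_1: C_1 → C_0 maps an edge to its endpoints' difference, ∂[p,q] = q − p. For instance
  ∂RT = T − R.
The 6×6 boundary matrix has rank 5 and Smith normal form diag(1,1,1,1,1).

Reading off H_k = ker ∂_k / im ∂_{k+1}:

  H_0: rank C_0 − rank ∂_1 = 6 − 5 = 1, and the invariant factors of ∂_1 are all 1, so H_0 ≅ Z.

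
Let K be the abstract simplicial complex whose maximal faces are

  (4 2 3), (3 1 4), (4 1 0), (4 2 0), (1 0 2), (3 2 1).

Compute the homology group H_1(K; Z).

We work with the vertex ordering 0 < 1 < 2 < 3 < 4. The simplices of K, each written with vertices in increasing order, are:

  0-simplices (5): [0], [1], [2], [3], [4]
  1-simplices (9): [0,1], [0,2], [0,4], [1,2], [1,3], [1,4], [2,3], [2,4], [3,4]
  2-simplices (6): [0,1,2], [0,1,4], [0,2,4], [1,2,3], [1,3,4], [2,3,4]

so the chain groups are C_0 ≅ Z^5, C_1 ≅ Z^9, C_2 ≅ Z^6.

Boundary ∂_1: C_1 → C_0 sends each edge [p,q] (with p < q) to q − p. For instance
  ∂[1,2] = [2] − [1].
This gives a 5×9 integer matrix of rank 4; reducing to Smith normal form yields diagonal entries (1,1,1,1).

∂_2: C_2 → C_1 sends each 2-simplex [p,q,r] to [q,r] − [p,r] + [p,q]. For instance
  ∂[1,2,3] = [2,3] − [1,3] + [1,2],
  ∂[0,1,2] = [1,2] − [0,2] + [0,1].
The resulting 9×6 matrix has rank 5, and its Smith normal form has invariant factors (1,1,1,1,1).

Reading off H_k = ker ∂_k / im ∂_{k+1}:

  H_1: rank ker ∂_1 − rank ∂_2 = (9 − 4) − 5 = 0, and the invariant factors of ∂_2 are all 1, so H_1 = 0.

(K is a triangulation of the 2-sphere S^2.)

H_1 = 0.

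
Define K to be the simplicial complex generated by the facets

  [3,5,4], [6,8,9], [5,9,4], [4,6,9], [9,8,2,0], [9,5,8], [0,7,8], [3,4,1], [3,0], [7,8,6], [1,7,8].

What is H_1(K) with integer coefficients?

H_1 ≅ Z^2.

We work with the vertex ordering 0 < 1 < 2 < 3 < 4 < 5 < 6 < 7 < 8 < 9. The simplices of K, each written with vertices in increasing order, are:

  0-simplices (10): [0], [1], [2], [3], [4], [5], [6], [7], [8], [9]
  1-simplices (23): [0,2], [0,3], [0,7], [0,8], [0,9], [1,3], [1,4], [1,7], [1,8], [2,8], [2,9], [3,4], [3,5], [4,5], [4,6], [4,9], [5,8], [5,9], [6,7], [6,8], [6,9], [7,8], [8,9]
  2-simplices (13): [0,2,8], [0,2,9], [0,7,8], [0,8,9], [1,3,4], [1,7,8], [2,8,9], [3,4,5], [4,5,9], [4,6,9], [5,8,9], [6,7,8], [6,8,9]
  3-simplices (1): [0,2,8,9]

so the chain groups are C_0 ≅ Z^10, C_1 ≅ Z^23, C_2 ≅ Z^13, C_3 ≅ Z^1.

The boundary map ∂_1: C_1 → C_0 maps an edge to its endpoints' difference, ∂[p,q] = q − p.
The resulting 10×23 matrix has rank 9, and its Smith normal form has invariant factors (1,1,1,1,1,1,1,1,1).

The boundary map ∂_2: C_2 → C_1 maps a triangle to the signed sum of its edges. For instance
  ∂[3,4,5] = [4,5] − [3,5] + [3,4],
  ∂[4,5,9] = [5,9] − [4,9] + [4,5].
This gives a 23×13 integer matrix of rank 12; reducing to Smith normal form yields diagonal entries (1,1,1,1,1,1,1,1,1,1,1,1).

Boundary ∂_3: C_3 → C_2 sends each 3-simplex σ to the alternating sum Σ_i (−1)^i (σ with its i-th vertex removed). For instance
  ∂[0,2,8,9] = [2,8,9] − [0,8,9] + [0,2,9] − [0,2,8].
The 13×1 boundary matrix has rank 1 and Smith normal form diag(1).

Computing H_k = (kernel of ∂_k) / (image of ∂_{k+1}):

  H_1: rank ker ∂_1 − rank ∂_2 = (23 − 9) − 12 = 2, and the invariant factors of ∂_2 are all 1, so H_1 = Z^2.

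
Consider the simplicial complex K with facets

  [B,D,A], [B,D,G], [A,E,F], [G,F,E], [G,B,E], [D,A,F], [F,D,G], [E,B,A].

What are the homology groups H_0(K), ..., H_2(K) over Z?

Order the vertices as A < B < D < E < F < G. Listing each simplex with vertices in this order, K has dimension 2 with simplices:

  0-simplices (6): A, B, D, E, F, G
  1-simplices (12): AB, AD, AE, AF, BD, BE, BG, DF, DG, EF, EG, FG
  2-simplices (8): ABD, ABE, ADF, AEF, BDG, BEG, DFG, EFG

so the chain groups are C_0 ≅ Z^6, C_1 ≅ Z^12, C_2 ≅ Z^8.

∂_1: C_1 → C_0 is given by ∂[p,q] = [q] − [p]. For instance
  ∂BD = D − B.
As a 6×12 matrix over Z this has rank 5, with invariant factors (1,1,1,1,1).

The boundary map ∂_2: C_2 → C_1 acts by ∂[p,q,r] = [q,r] − [p,r] + [p,q]. For instance
  ∂BEG = EG − BG + BE,
  ∂ADF = DF − AF + AD.
As a 12×8 matrix over Z this has rank 7, with invariant factors (1,1,1,1,1,1,1).

Now H_k = ker ∂_k / im ∂_{k+1}, so:

  H_0: rank C_0 − rank ∂_1 = 6 − 5 = 1, and the invariant factors of ∂_1 are all 1, so H_0 = Z.
  H_1: rank ker ∂_1 − rank ∂_2 = (12 − 5) − 7 = 0, and the invariant factors of ∂_2 are all 1, so H_1 = 0.
  H_2: rank ker ∂_2 − rank ∂_3 = (8 − 7) − 0 = 1, and there is no ∂_3, so H_2 = Z.

(K is a triangulation of the 2-sphere S^2.)

H_0 = Z,  H_1 = 0,  H_2 = Z.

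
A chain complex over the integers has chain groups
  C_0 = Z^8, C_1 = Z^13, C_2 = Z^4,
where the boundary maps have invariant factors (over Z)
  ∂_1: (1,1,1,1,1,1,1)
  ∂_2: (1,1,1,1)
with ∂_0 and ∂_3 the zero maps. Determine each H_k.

H_0 ≅ Z,  H_1 ≅ Z^2,  H_2 = 0.

H_0: b_0 = 8 − 0 − 7 = 1; torsion from ∂_1 factors > 1: none. So H_0 ≅ Z.
H_1: b_1 = 13 − 7 − 4 = 2; torsion from ∂_2 factors > 1: none. So H_1 ≅ Z^2.
H_2: b_2 = 4 − 4 − 0 = 0; torsion from ∂_3 factors > 1: none. So H_2 ≅ 0.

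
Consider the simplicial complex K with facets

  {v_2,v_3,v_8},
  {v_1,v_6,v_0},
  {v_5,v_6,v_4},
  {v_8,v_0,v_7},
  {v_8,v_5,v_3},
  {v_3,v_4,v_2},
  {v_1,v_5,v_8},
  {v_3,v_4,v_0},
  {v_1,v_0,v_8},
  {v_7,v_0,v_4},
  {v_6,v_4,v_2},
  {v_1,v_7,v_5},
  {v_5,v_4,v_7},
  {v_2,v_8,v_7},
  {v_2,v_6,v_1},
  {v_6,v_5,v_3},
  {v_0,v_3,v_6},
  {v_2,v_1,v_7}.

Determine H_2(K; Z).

H_2 = 0.

We work with the vertex ordering v_0 < v_1 < v_2 < v_3 < v_4 < v_5 < v_6 < v_7 < v_8. The simplices of K, each written with vertices in increasing order, are:

  0-simplices (9): [v_0], [v_1], [v_2], [v_3], [v_4], [v_5], [v_6], [v_7], [v_8]
  1-simplices (27): (27 of them)
  2-simplices (18): (18 of them)

so the chain groups are C_0 ≅ Z^9, C_1 ≅ Z^27, C_2 ≅ Z^18.

Boundary ∂_1: C_1 → C_0 is given by ∂[p,q] = [q] − [p]. For instance
  ∂[v_2,v_7] = [v_7] − [v_2].
This gives a 9×27 integer matrix of rank 8; reducing to Smith normal form yields diagonal entries (1,1,1,1,1,1,1,1).

Boundary ∂_2: C_2 → C_1 maps a triangle to the signed sum of its edges. For instance
  ∂[v_0,v_3,v_6] = [v_3,v_6] − [v_0,v_6] + [v_0,v_3],
  ∂[v_0,v_1,v_8] = [v_1,v_8] − [v_0,v_8] + [v_0,v_1].
As a 27×18 matrix over Z this has rank 18, with invariant factors (1,1,1,1,1,1,1,1,1,1,1,1,1,1,1,1,1,2).

From H_k ≅ ker(∂_k) / im(∂_{k+1}) we obtain:

  H_2: rank ker ∂_2 − rank ∂_3 = (18 − 18) − 0 = 0, and there is no ∂_3, so H_2 = 0.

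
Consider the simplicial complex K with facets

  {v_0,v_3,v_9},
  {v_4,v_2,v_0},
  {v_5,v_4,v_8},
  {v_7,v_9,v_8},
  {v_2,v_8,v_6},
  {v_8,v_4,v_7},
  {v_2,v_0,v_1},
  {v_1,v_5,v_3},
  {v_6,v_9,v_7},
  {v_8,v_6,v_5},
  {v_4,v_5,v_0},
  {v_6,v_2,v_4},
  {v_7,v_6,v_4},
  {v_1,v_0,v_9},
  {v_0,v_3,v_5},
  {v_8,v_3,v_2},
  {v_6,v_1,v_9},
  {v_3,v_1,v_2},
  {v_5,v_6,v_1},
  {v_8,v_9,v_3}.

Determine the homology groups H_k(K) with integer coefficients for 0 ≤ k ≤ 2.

H_0 = Z,  H_1 = Z ⊕ Z/2,  H_2 = 0.

K has 10 vertices, 30 edges, 20 triangles.
rank ∂_0 = 0, rank ∂_1 = 9 ⇒ b_0 = 10 − 0 − 9 = 1; all invariant factors of ∂_1 are 1 so no torsion. So H_0 = Z.
rank ∂_1 = 9, rank ∂_2 = 20 ⇒ b_1 = 30 − 9 − 20 = 1; ∂_2 has invariant factor(s) [2] giving torsion. So H_1 = Z ⊕ Z/2.
rank ∂_2 = 20, rank ∂_3 = 0 ⇒ b_2 = 20 − 20 − 0 = 0. So H_2 = 0.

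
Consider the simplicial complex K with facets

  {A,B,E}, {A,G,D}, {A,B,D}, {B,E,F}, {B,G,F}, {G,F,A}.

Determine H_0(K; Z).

We work with the vertex ordering A < B < D < E < F < G. The simplices of K, each written with vertices in increasing order, are:

  0-simplices (6): A, B, D, E, F, G
  1-simplices (12): AB, AD, AE, AF, AG, BD, BE, BF, BG, DG, EF, FG
  2-simplices (6): ABD, ABE, ADG, AFG, BEF, BFG

so the chain groups are C_0 ≅ Z^6, C_1 ≅ Z^12, C_2 ≅ Z^6.

∂_1: C_1 → C_0 sends each edge [p,q] (with p < q) to q − p.
The resulting 6×12 matrix has rank 5, and its Smith normal form has invariant factors (1,1,1,1,1).

∂_2: C_2 → C_1 sends each 2-simplex [p,q,r] to [q,r] − [p,r] + [p,q]. For instance
  ∂BEF = EF − BF + BE,
  ∂BFG = FG − BG + BF.
The resulting 12×6 matrix has rank 6, and its Smith normal form has invariant factors (1,1,1,1,1,1).

Computing H_k = (kernel of ∂_k) / (image of ∂_{k+1}):

  H_0: rank C_0 − rank ∂_1 = 6 − 5 = 1, and the invariant factors of ∂_1 are all 1, so H_0 = Z.

H_0 ≅ Z.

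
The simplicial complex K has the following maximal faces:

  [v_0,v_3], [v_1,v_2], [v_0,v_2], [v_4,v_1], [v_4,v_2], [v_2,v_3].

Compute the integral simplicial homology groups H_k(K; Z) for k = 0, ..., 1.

H_0 = Z,  H_1 = Z^2.

K has 5 vertices, 6 edges.
rank ∂_0 = 0, rank ∂_1 = 4 ⇒ b_0 = 5 − 0 − 4 = 1; all invariant factors of ∂_1 are 1 so no torsion. So H_0 ≅ Z.
rank ∂_1 = 4, rank ∂_2 = 0 ⇒ b_1 = 6 − 4 − 0 = 2. So H_1 ≅ Z^2.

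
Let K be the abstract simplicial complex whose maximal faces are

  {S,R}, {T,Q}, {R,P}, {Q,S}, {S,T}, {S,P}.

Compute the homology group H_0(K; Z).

H_0 ≅ Z.

Take the total order P < Q < R < S < T on the vertex set. Then K (dimension 1) consists of the simplices:

  0-simplices (5): P, Q, R, S, T
  1-simplices (6): PR, PS, QS, QT, RS, ST

so the chain groups are C_0 ≅ Z^5, C_1 ≅ Z^6.

∂_1: C_1 → C_0 sends each edge [p,q] (with p < q) to q − p.
The resulting 5×6 matrix has rank 4, and its Smith normal form has invariant factors (1,1,1,1).

From H_k ≅ ker(∂_k) / im(∂_{k+1}) we obtain:

  H_0: rank C_0 − rank ∂_1 = 5 − 4 = 1, and the invariant factors of ∂_1 are all 1, so H_0 = Z.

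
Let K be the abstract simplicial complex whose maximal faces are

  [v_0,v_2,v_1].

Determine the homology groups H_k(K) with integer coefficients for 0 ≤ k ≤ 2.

H_0 = Z,  H_1 = 0,  H_2 = 0.

Fix the vertex order v_0 < v_1 < v_2 and write every simplex with vertices in increasing order. Then dim K = 2 and the simplices of K are:

  0-simplices (3): [v_0], [v_1], [v_2]
  1-simplices (3): [v_0,v_1], [v_0,v_2], [v_1,v_2]
  2-simplices (1): [v_0,v_1,v_2]

giving chain groups C_0 ≅ Z^3, C_1 ≅ Z^3, C_2 ≅ Z^1.

The boundary map ∂_1: C_1 → C_0 is given by ∂[p,q] = [q] − [p]. For instance
  ∂[v_0,v_2] = [v_2] − [v_0].
As a 3×3 matrix over Z this has rank 2, with invariant factors (1,1).

∂_2: C_2 → C_1 acts by ∂[p,q,r] = [q,r] − [p,r] + [p,q]. For instance
  ∂[v_0,v_1,v_2] = [v_1,v_2] − [v_0,v_2] + [v_0,v_1].
As a 3×1 matrix over Z this has rank 1, with invariant factors (1).

Reading off H_k = ker ∂_k / im ∂_{k+1}:

  H_0: rank C_0 − rank ∂_1 = 3 − 2 = 1, and the invariant factors of ∂_1 are all 1, so H_0 ≅ Z.
  H_1: rank ker ∂_1 − rank ∂_2 = (3 − 2) − 1 = 0, and the invariant factors of ∂_2 are all 1, so H_1 ≅ 0.
  H_2: rank ker ∂_2 − rank ∂_3 = (1 − 1) − 0 = 0, and there is no ∂_3, so H_2 ≅ 0.

(K is a triangulation of the 2-simplex.)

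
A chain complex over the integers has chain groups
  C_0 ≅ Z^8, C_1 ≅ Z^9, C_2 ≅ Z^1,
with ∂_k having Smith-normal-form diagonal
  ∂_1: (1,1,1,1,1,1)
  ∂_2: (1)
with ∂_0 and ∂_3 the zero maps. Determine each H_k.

H_0: b_0 = 8 − 0 − 6 = 2; torsion from ∂_1 factors > 1: none. So H_0 = Z^2.
H_1: b_1 = 9 − 6 − 1 = 2; torsion from ∂_2 factors > 1: none. So H_1 = Z^2.
H_2: b_2 = 1 − 1 − 0 = 0; torsion from ∂_3 factors > 1: none. So H_2 = 0.

H_0 = Z^2,  H_1 = Z^2,  H_2 = 0.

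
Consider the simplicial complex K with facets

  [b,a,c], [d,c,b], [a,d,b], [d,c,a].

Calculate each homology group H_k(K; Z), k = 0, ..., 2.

H_0 = Z,  H_1 = 0,  H_2 = Z.

Take the total order a < b < c < d on the vertex set. Then K (dimension 2) consists of the simplices:

  0-simplices (4): a, b, c, d
  1-simplices (6): ab, ac, ad, bc, bd, cd
  2-simplices (4): abc, abd, acd, bcd

Hence C_0 ≅ Z^4, C_1 ≅ Z^6, C_2 ≅ Z^4.

Boundary ∂_1: C_1 → C_0 maps an edge to its endpoints' difference, ∂[p,q] = q − p. For instance
  ∂ab = b − a.
As a 4×6 matrix over Z this has rank 3, with invariant factors (1,1,1).

Boundary ∂_2: C_2 → C_1 maps a triangle to the signed sum of its edges. For instance
  ∂abd = bd − ad + ab,
  ∂abc = bc − ac + ab.
The resulting 6×4 matrix has rank 3, and its Smith normal form has invariant factors (1,1,1).

Computing H_k = (kernel of ∂_k) / (image of ∂_{k+1}):

  H_0: rank C_0 − rank ∂_1 = 4 − 3 = 1, and the invariant factors of ∂_1 are all 1, so H_0 = Z.
  H_1: rank ker ∂_1 − rank ∂_2 = (6 − 3) − 3 = 0, and the invariant factors of ∂_2 are all 1, so H_1 = 0.
  H_2: rank ker ∂_2 − rank ∂_3 = (4 − 3) − 0 = 1, and there is no ∂_3, so H_2 = Z.

As a check, the Euler characteristic is 4 − 6 + 4 = 2, which agrees with 1 − 0 + 1 = 2.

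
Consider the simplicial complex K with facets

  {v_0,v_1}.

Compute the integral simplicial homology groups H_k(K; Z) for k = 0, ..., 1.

Order the vertices as v_0 < v_1. Listing each simplex with vertices in this order, K has dimension 1 with simplices:

  0-simplices (2): [v_0], [v_1]
  1-simplices (1): [v_0,v_1]

so the chain groups are C_0 ≅ Z^2, C_1 ≅ Z^1.

Boundary ∂_1: C_1 → C_0 sends each edge [p,q] (with p < q) to q − p. For instance
  ∂[v_0,v_1] = [v_1] − [v_0].
This gives a 2×1 integer matrix of rank 1; reducing to Smith normal form yields diagonal entries (1).

Computing H_k = (kernel of ∂_k) / (image of ∂_{k+1}):

  H_0: rank C_0 − rank ∂_1 = 2 − 1 = 1, and the invariant factors of ∂_1 are all 1, so H_0 ≅ Z.
  H_1: rank ker ∂_1 − rank ∂_2 = (1 − 1) − 0 = 0, and there is no ∂_2, so H_1 ≅ 0.

As a check, the Euler characteristic is 2 − 1 = 1, which agrees with 1 − 0 = 1.

H_0 = Z,  H_1 = 0.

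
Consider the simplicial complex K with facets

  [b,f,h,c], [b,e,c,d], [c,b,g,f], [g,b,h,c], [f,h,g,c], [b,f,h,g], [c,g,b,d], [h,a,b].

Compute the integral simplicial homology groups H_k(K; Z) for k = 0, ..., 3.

We work with the vertex ordering a < b < c < d < e < f < g < h. The simplices of K, each written with vertices in increasing order, are:

  0-simplices (8): a, b, c, d, e, f, g, h
  1-simplices (18): ab, ah, bc, bd, be, bf, bg, bh, cd, ce, cf, cg, ch, de, dg, fg, fh, gh
  2-simplices (17): abh, bcd, bce, bcf, bcg, bch, bde, bdg, bfg, bfh, bgh, cde, cdg, cfg, cfh, cgh, fgh
  3-simplices (7): bcde, bcdg, bcfg, bcfh, bcgh, bfgh, cfgh

so the chain groups are C_0 ≅ Z^8, C_1 ≅ Z^18, C_2 ≅ Z^17, C_3 ≅ Z^7.

Boundary ∂_1: C_1 → C_0 maps an edge to its endpoints' difference, ∂[p,q] = q − p. For instance
  ∂fg = g − f.
The resulting 8×18 matrix has rank 7, and its Smith normal form has invariant factors (1,1,1,1,1,1,1).

Boundary ∂_2: C_2 → C_1 maps a triangle to the signed sum of its edges. For instance
  ∂bcd = cd − bd + bc,
  ∂cdg = dg − cg + cd.
As a 18×17 matrix over Z this has rank 11, with invariant factors (1,1,1,1,1,1,1,1,1,1,1).

Boundary ∂_3: C_3 → C_2 sends each 3-simplex σ to the alternating sum Σ_i (−1)^i (σ with its i-th vertex removed). For instance
  ∂cfgh = fgh − cgh + cfh − cfg,
  ∂bcdg = cdg − bdg + bcg − bcd.
The resulting 17×7 matrix has rank 6, and its Smith normal form has invariant factors (1,1,1,1,1,1).

Computing H_k = (kernel of ∂_k) / (image of ∂_{k+1}):

  H_0: rank C_0 − rank ∂_1 = 8 − 7 = 1, and the invariant factors of ∂_1 are all 1, so H_0 ≅ Z.
  H_1: rank ker ∂_1 − rank ∂_2 = (18 − 7) − 11 = 0, and the invariant factors of ∂_2 are all 1, so H_1 ≅ 0.
  H_2: rank ker ∂_2 − rank ∂_3 = (17 − 11) − 6 = 0, and the invariant factors of ∂_3 are all 1, so H_2 ≅ 0.
  H_3: rank ker ∂_3 − rank ∂_4 = (7 − 6) − 0 = 1, and there is no ∂_4, so H_3 ≅ Z.

As a check, the Euler characteristic is 8 − 18 + 17 − 7 = 0, which agrees with 1 − 0 + 0 − 1 = 0.

H_0 = Z,  H_1 = 0,  H_2 = 0,  H_3 = Z.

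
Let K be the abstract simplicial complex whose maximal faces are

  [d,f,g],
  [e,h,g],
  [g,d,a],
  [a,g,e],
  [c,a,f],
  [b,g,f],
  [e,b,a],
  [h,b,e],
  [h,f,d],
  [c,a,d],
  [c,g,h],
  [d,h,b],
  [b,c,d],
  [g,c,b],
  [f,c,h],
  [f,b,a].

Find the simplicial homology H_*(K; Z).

K has 8 vertices, 24 edges, 16 triangles.
rank ∂_0 = 0, rank ∂_1 = 7 ⇒ b_0 = 8 − 0 − 7 = 1; all invariant factors of ∂_1 are 1 so no torsion. So H_0 ≅ Z.
rank ∂_1 = 7, rank ∂_2 = 15 ⇒ b_1 = 24 − 7 − 15 = 2; all invariant factors of ∂_2 are 1 so no torsion. So H_1 ≅ Z^2.
rank ∂_2 = 15, rank ∂_3 = 0 ⇒ b_2 = 16 − 15 − 0 = 1. So H_2 ≅ Z.

H_0 = Z,  H_1 = Z^2,  H_2 = Z.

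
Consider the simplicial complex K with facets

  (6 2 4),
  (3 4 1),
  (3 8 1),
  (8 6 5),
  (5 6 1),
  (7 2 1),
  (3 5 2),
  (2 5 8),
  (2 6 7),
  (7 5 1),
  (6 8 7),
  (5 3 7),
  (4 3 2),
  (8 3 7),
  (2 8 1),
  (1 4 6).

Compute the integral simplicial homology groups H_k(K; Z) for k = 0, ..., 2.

H_0 = Z,  H_1 = Z^2,  H_2 = Z.

K has 8 vertices, 24 edges, 16 triangles.
rank ∂_0 = 0, rank ∂_1 = 7 ⇒ b_0 = 8 − 0 − 7 = 1; all invariant factors of ∂_1 are 1 so no torsion. So H_0 = Z.
rank ∂_1 = 7, rank ∂_2 = 15 ⇒ b_1 = 24 − 7 − 15 = 2; all invariant factors of ∂_2 are 1 so no torsion. So H_1 = Z^2.
rank ∂_2 = 15, rank ∂_3 = 0 ⇒ b_2 = 16 − 15 − 0 = 1. So H_2 = Z.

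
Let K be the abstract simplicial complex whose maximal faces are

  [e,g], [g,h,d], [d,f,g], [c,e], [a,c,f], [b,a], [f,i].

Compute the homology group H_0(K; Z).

We work with the vertex ordering a < b < c < d < e < f < g < h < i. The simplices of K, each written with vertices in increasing order, are:

  0-simplices (9): a, b, c, d, e, f, g, h, i
  1-simplices (12): ab, ac, af, ce, cf, df, dg, dh, eg, fg, fi, gh
  2-simplices (3): acf, dfg, dgh

so the chain groups are C_0 ≅ Z^9, C_1 ≅ Z^12, C_2 ≅ Z^3.

The boundary map ∂_1: C_1 → C_0 sends each edge [p,q] (with p < q) to q − p.
The 9×12 boundary matrix has rank 8 and Smith normal form diag(1,1,1,1,1,1,1,1).

Boundary ∂_2: C_2 → C_1 sends each 2-simplex [p,q,r] to [q,r] − [p,r] + [p,q]. For instance
  ∂dfg = fg − dg + df,
  ∂dgh = gh − dh + dg.
The 12×3 boundary matrix has rank 3 and Smith normal form diag(1,1,1).

From H_k ≅ ker(∂_k) / im(∂_{k+1}) we obtain:

  H_0: rank C_0 − rank ∂_1 = 9 − 8 = 1, and the invariant factors of ∂_1 are all 1, so H_0 ≅ Z.

H_0 = Z.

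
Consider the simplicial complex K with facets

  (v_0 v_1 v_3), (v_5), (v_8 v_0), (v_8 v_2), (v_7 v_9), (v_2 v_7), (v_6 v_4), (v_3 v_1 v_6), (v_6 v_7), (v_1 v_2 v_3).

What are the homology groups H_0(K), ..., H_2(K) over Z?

H_0 = Z^2,  H_1 = Z^2,  H_2 = 0.

K has 10 vertices, 13 edges, 3 triangles.
rank ∂_0 = 0, rank ∂_1 = 8 ⇒ b_0 = 10 − 0 − 8 = 2; all invariant factors of ∂_1 are 1 so no torsion. So H_0 ≅ Z^2.
rank ∂_1 = 8, rank ∂_2 = 3 ⇒ b_1 = 13 − 8 − 3 = 2; all invariant factors of ∂_2 are 1 so no torsion. So H_1 ≅ Z^2.
rank ∂_2 = 3, rank ∂_3 = 0 ⇒ b_2 = 3 − 3 − 0 = 0. So H_2 ≅ 0.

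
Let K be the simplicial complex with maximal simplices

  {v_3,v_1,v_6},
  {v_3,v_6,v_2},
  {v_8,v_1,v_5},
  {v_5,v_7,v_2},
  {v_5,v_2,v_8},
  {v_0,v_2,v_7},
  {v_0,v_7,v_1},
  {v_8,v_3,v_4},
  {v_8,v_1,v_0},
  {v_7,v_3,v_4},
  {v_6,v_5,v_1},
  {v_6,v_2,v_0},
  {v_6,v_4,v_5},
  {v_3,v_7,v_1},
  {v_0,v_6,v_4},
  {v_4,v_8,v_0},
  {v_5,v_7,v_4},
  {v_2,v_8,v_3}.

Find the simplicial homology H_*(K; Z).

H_0 = Z,  H_1 = Z^2,  H_2 = Z.

Order the vertices as v_0 < v_1 < v_2 < v_3 < v_4 < v_5 < v_6 < v_7 < v_8. Listing each simplex with vertices in this order, K has dimension 2 with simplices:

  0-simplices (9): [v_0], [v_1], [v_2], [v_3], [v_4], [v_5], [v_6], [v_7], [v_8]
  1-simplices (27): (27 of them)
  2-simplices (18): (18 of them)

so the chain groups are C_0 ≅ Z^9, C_1 ≅ Z^27, C_2 ≅ Z^18.

∂_1: C_1 → C_0 is given by ∂[p,q] = [q] − [p]. For instance
  ∂[v_2,v_8] = [v_8] − [v_2].
The 9×27 boundary matrix has rank 8 and Smith normal form diag(1,1,1,1,1,1,1,1).

The boundary map ∂_2: C_2 → C_1 sends each 2-simplex [p,q,r] to [q,r] − [p,r] + [p,q]. For instance
  ∂[v_0,v_1,v_7] = [v_1,v_7] − [v_0,v_7] + [v_0,v_1],
  ∂[v_4,v_5,v_6] = [v_5,v_6] − [v_4,v_6] + [v_4,v_5].
The resulting 27×18 matrix has rank 17, and its Smith normal form has invariant factors (1,1,1,1,1,1,1,1,1,1,1,1,1,1,1,1,1).

From H_k ≅ ker(∂_k) / im(∂_{k+1}) we obtain:

  H_0: rank C_0 − rank ∂_1 = 9 − 8 = 1, and the invariant factors of ∂_1 are all 1, so H_0 ≅ Z.
  H_1: rank ker ∂_1 − rank ∂_2 = (27 − 8) − 17 = 2, and the invariant factors of ∂_2 are all 1, so H_1 ≅ Z^2.
  H_2: rank ker ∂_2 − rank ∂_3 = (18 − 17) − 0 = 1, and there is no ∂_3, so H_2 ≅ Z.

As a check, the Euler characteristic is 9 − 27 + 18 = 0, which agrees with 1 − 2 + 1 = 0.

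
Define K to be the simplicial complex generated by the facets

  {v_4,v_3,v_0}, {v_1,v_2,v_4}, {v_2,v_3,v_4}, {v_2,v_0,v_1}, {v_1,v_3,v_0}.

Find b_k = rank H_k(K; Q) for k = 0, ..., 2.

Order the vertices as v_0 < v_1 < v_2 < v_3 < v_4. Listing each simplex with vertices in this order, K has dimension 2 with simplices:

  0-simplices (5): [v_0], [v_1], [v_2], [v_3], [v_4]
  1-simplices (10): [v_0,v_1], [v_0,v_2], [v_0,v_3], [v_0,v_4], [v_1,v_2], [v_1,v_3], [v_1,v_4], [v_2,v_3], [v_2,v_4], [v_3,v_4]
  2-simplices (5): [v_0,v_1,v_2], [v_0,v_1,v_3], [v_0,v_3,v_4], [v_1,v_2,v_4], [v_2,v_3,v_4]

giving chain groups C_0 ≅ Z^5, C_1 ≅ Z^10, C_2 ≅ Z^5.

∂_1: C_1 → C_0 maps an edge to its endpoints' difference, ∂[p,q] = q − p.
As a 5×10 matrix over Z this has rank 4, with invariant factors (1,1,1,1).

∂_2: C_2 → C_1 acts by ∂[p,q,r] = [q,r] − [p,r] + [p,q]. For instance
  ∂[v_0,v_1,v_2] = [v_1,v_2] − [v_0,v_2] + [v_0,v_1],
  ∂[v_2,v_3,v_4] = [v_3,v_4] − [v_2,v_4] + [v_2,v_3].
As a 10×5 matrix over Z this has rank 5, with invariant factors (1,1,1,1,1).

Reading off H_k = ker ∂_k / im ∂_{k+1}:

  H_0: rank C_0 − rank ∂_1 = 5 − 4 = 1, and the invariant factors of ∂_1 are all 1, so H_0 ≅ Z.
  H_1: rank ker ∂_1 − rank ∂_2 = (10 − 4) − 5 = 1, and the invariant factors of ∂_2 are all 1, so H_1 ≅ Z.
  H_2: rank ker ∂_2 − rank ∂_3 = (5 − 5) − 0 = 0, and there is no ∂_3, so H_2 ≅ 0.

As a check, the Euler characteristic is 5 − 10 + 5 = 0, which agrees with 1 − 1 + 0 = 0.
(K is a triangulation of the Möbius band.)

Hence the Betti numbers are b_0 = 1, b_1 = 1, b_2 = 0.

b_0 = 1, b_1 = 1, b_2 = 0.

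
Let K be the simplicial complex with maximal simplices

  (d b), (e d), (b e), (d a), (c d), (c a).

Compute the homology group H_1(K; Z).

H_1 = Z^2.

Order the vertices as a < b < c < d < e. Listing each simplex with vertices in this order, K has dimension 1 with simplices:

  0-simplices (5): a, b, c, d, e
  1-simplices (6): ac, ad, bd, be, cd, de

giving chain groups C_0 ≅ Z^5, C_1 ≅ Z^6.

∂_1: C_1 → C_0 sends each edge [p,q] (with p < q) to q − p. For instance
  ∂be = e − b.
The resulting 5×6 matrix has rank 4, and its Smith normal form has invariant factors (1,1,1,1).

Now H_k = ker ∂_k / im ∂_{k+1}, so:

  H_1: rank ker ∂_1 − rank ∂_2 = (6 − 4) − 0 = 2, and there is no ∂_2, so H_1 ≅ Z^2.

(K is a triangulation of a wedge of 2 circles.)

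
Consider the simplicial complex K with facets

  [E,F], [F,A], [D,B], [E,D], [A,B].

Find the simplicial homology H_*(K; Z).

Order the vertices as A < B < D < E < F. Listing each simplex with vertices in this order, K has dimension 1 with simplices:

  0-simplices (5): A, B, D, E, F
  1-simplices (5): AB, AF, BD, DE, EF

giving chain groups C_0 ≅ Z^5, C_1 ≅ Z^5.

Boundary ∂_1: C_1 → C_0 is given by ∂[p,q] = [q] − [p].
This gives a 5×5 integer matrix of rank 4; reducing to Smith normal form yields diagonal entries (1,1,1,1).

From H_k ≅ ker(∂_k) / im(∂_{k+1}) we obtain:

  H_0: rank C_0 − rank ∂_1 = 5 − 4 = 1, and the invariant factors of ∂_1 are all 1, so H_0 = Z.
  H_1: rank ker ∂_1 − rank ∂_2 = (5 − 4) − 0 = 1, and there is no ∂_2, so H_1 = Z.

H_0 ≅ Z,  H_1 ≅ Z.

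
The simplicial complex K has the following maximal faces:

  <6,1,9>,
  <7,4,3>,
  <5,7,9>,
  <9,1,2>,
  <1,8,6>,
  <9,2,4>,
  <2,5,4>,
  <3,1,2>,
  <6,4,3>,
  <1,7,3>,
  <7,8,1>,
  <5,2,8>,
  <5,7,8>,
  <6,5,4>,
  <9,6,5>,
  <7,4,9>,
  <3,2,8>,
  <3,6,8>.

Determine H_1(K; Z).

H_1 ≅ Z ⊕ Z/2Z.

K has 9 vertices, 27 edges, 18 triangles.
rank ∂_1 = 8, rank ∂_2 = 18 ⇒ b_1 = 27 − 8 − 18 = 1; ∂_2 has invariant factor(s) [2] giving torsion. So H_1 = Z ⊕ Z/2Z.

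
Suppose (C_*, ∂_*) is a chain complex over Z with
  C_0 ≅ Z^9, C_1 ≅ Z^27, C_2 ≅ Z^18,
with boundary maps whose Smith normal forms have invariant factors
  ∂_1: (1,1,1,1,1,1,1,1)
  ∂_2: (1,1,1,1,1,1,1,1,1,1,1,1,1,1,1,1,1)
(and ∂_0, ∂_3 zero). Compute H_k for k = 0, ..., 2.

H_0 = Z,  H_1 = Z^2,  H_2 = Z.

H_0: b_0 = 9 − 0 − 8 = 1; torsion from ∂_1 factors > 1: none. So H_0 = Z.
H_1: b_1 = 27 − 8 − 17 = 2; torsion from ∂_2 factors > 1: none. So H_1 = Z^2.
H_2: b_2 = 18 − 17 − 0 = 1; torsion from ∂_3 factors > 1: none. So H_2 = Z.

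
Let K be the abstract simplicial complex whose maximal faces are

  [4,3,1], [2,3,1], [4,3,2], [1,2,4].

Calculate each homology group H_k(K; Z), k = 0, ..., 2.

Fix the vertex order 1 < 2 < 3 < 4 and write every simplex with vertices in increasing order. Then dim K = 2 and the simplices of K are:

  0-simplices (4): [1], [2], [3], [4]
  1-simplices (6): [1,2], [1,3], [1,4], [2,3], [2,4], [3,4]
  2-simplices (4): [1,2,3], [1,2,4], [1,3,4], [2,3,4]

so the chain groups are C_0 ≅ Z^4, C_1 ≅ Z^6, C_2 ≅ Z^4.

Boundary ∂_1: C_1 → C_0 maps an edge to its endpoints' difference, ∂[p,q] = q − p.
This gives a 4×6 integer matrix of rank 3; reducing to Smith normal form yields diagonal entries (1,1,1).

Boundary ∂_2: C_2 → C_1 acts by ∂[p,q,r] = [q,r] − [p,r] + [p,q]. For instance
  ∂[1,2,4] = [2,4] − [1,4] + [1,2],
  ∂[2,3,4] = [3,4] − [2,4] + [2,3].
This gives a 6×4 integer matrix of rank 3; reducing to Smith normal form yields diagonal entries (1,1,1).

Computing H_k = (kernel of ∂_k) / (image of ∂_{k+1}):

  H_0: rank C_0 − rank ∂_1 = 4 − 3 = 1, and the invariant factors of ∂_1 are all 1, so H_0 ≅ Z.
  H_1: rank ker ∂_1 − rank ∂_2 = (6 − 3) − 3 = 0, and the invariant factors of ∂_2 are all 1, so H_1 ≅ 0.
  H_2: rank ker ∂_2 − rank ∂_3 = (4 − 3) − 0 = 1, and there is no ∂_3, so H_2 ≅ Z.

As a check, the Euler characteristic is 4 − 6 + 4 = 2, which agrees with 1 − 0 + 1 = 2.

H_0 ≅ Z,  H_1 = 0,  H_2 ≅ Z.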